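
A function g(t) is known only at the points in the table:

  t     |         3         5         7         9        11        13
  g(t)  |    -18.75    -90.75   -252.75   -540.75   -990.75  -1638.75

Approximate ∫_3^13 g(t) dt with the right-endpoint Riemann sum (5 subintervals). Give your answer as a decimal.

-7027.5

Δt = 2.
Sum = 2·[(-90.75) + (-252.75) + (-540.75) + (-990.75) + (-1638.75)] = -7027.5.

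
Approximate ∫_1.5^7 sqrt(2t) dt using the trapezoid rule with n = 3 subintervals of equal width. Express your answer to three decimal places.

Δt = (7 − 1.5)/3 = 11/6.
f(1.5) ≈ 1.732, f(10/3) ≈ 2.582, f(31/6) ≈ 3.215, f(7) ≈ 3.742.
T_3 = (Δt/2)·[f(t_0) + 2f(t_1) + 2f(t_2) + f(t_3)].
Sum ≈ 15.645.

15.645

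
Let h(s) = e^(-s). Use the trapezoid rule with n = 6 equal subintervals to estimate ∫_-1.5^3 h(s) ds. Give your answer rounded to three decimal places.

Δs = (3 − (-1.5))/6 = 0.75.
h(-1.5) ≈ 4.482, h(-0.75) ≈ 2.117, h(0) ≈ 1.000, h(0.75) ≈ 0.472, h(1.5) ≈ 0.223, h(2.25) ≈ 0.105, h(3) ≈ 0.050.
T_6 = (Δs/2)·[h(s_0) + 2h(s_1) + ... + 2h(s_{5}) + h(s_6)].
Sum ≈ 4.638.

4.638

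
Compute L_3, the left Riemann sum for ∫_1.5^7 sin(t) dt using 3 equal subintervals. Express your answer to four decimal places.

Δt = (7 − 1.5)/3 = 11/6.
Left endpoints: 1.5, 10/3, 31/6.
f(1.5) ≈ 0.9975, f(10/3) ≈ -0.1906, f(31/6) ≈ -0.8986.
Sum = Δt · [f(1.5) + f(10/3) + f(31/6)].
Sum ≈ -0.1680.

-0.1680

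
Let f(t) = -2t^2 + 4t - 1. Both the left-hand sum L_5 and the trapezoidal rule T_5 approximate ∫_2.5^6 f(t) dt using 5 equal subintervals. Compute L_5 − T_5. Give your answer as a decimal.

15.925

L_5 = -62.23.
T_5 = -78.155.
L_5 − T_5 = 15.925.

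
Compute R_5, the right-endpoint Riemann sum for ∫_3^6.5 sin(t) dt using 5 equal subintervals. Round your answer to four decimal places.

-1.8597

Δt = (6.5 − 3)/5 = 0.7.
Right endpoints: 3.7, 4.4, 5.1, 5.8, 6.5.
f(3.7) ≈ -0.5298, f(4.4) ≈ -0.9516, f(5.1) ≈ -0.9258, f(5.8) ≈ -0.4646, f(6.5) ≈ 0.2151.
Sum = Δt · [f(3.7) + f(4.4) + f(5.1) + f(5.8) + f(6.5)].
Sum ≈ -1.8597.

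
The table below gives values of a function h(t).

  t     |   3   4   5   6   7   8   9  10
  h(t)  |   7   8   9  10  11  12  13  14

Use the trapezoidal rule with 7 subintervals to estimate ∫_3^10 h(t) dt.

73.5

Δt = 1.
T_7 = (1/2)·[7 + 2·8 + 2·9 + 2·10 + 2·11 + 2·12 + 2·13 + 14] = 73.5.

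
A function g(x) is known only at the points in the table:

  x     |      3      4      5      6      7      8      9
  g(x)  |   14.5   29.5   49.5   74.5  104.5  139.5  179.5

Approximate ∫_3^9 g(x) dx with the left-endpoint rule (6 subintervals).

412

Δx = 1.
Sum = 1·[14.5 + 29.5 + 49.5 + 74.5 + 104.5 + 139.5] = 412.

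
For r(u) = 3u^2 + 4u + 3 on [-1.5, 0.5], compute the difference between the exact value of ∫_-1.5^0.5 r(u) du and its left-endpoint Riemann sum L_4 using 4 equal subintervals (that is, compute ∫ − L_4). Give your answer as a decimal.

0.25

Exact integral: ∫_-1.5^0.5 r(u) du = 5.5.
L_4 = 5.25.
Error = 5.5 − 5.25 = 0.25.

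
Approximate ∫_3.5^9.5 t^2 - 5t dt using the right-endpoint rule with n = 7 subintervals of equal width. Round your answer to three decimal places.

Δt = (9.5 − 3.5)/7 = 6/7.
Right endpoints: 61/14, 73/14, 85/14, 97/14, 109/14, 121/14, 9.5.
f(61/14) = -549/196, f(73/14) = 219/196, f(85/14) = 1275/196, f(97/14) = 2619/196, f(109/14) = 4251/196, f(121/14) = 6171/196, f(9.5) = 42.75.
Sum = Δt · [f(61/14) + f(73/14) + f(85/14) + ...].
Sum ≈ 97.806.

97.806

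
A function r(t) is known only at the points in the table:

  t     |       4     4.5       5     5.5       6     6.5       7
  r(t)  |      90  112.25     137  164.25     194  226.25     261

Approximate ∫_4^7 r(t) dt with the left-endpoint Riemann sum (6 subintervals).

Δt = 0.5.
Sum = 0.5·[90 + 112.25 + 137 + 164.25 + 194 + 226.25] = 461.875.

461.875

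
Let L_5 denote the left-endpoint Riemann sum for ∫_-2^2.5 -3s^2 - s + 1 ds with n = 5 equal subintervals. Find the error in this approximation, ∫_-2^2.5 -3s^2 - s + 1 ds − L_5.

-3.24

Exact integral: ∫_-2^2.5 f(s) ds = -20.25.
L_5 = -17.01.
Error = -20.25 − (-17.01) = -3.24.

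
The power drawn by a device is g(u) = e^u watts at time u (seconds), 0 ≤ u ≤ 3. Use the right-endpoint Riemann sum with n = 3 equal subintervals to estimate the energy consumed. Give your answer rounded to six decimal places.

30.192875

Δu = (3 − 0)/3 = 1.
Right endpoints: 1, 2, 3.
g(1) ≈ 2.718282, g(2) ≈ 7.389056, g(3) ≈ 20.085537.
Sum = Δu · [g(1) + g(2) + g(3)].
Sum ≈ 30.192875.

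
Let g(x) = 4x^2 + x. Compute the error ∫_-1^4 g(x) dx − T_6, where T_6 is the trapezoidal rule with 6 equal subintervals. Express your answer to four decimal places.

-2.3148

Exact integral: ∫_-1^4 g(x) dx ≈ 94.166667.
T_6 ≈ 96.481481.
Error ≈ 94.166667 − 96.481481 ≈ -2.3148.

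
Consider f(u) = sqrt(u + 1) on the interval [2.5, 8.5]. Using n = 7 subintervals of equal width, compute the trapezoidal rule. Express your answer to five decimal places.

15.14896

Δu = (8.5 − 2.5)/7 = 6/7.
f(2.5) ≈ 1.87083, f(47/14) ≈ 2.08738, f(59/14) ≈ 2.28348, f(71/14) ≈ 2.46403, f(83/14) ≈ 2.63222, f(95/14) ≈ 2.79029, f(107/14) ≈ 2.93987, f(8.5) ≈ 3.08221.
T_7 = (Δu/2)·[f(u_0) + 2f(u_1) + ... + 2f(u_{6}) + f(u_7)].
Sum ≈ 15.14896.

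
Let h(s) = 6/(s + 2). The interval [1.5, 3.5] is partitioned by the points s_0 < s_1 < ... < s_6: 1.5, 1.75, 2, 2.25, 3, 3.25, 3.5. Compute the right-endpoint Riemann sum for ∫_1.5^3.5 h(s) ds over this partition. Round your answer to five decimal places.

Subinterval widths: 0.25, 0.25, 0.25, 0.75, 0.25, 0.25.
Right endpoints: 1.75, 2, 2.25, 3, 3.25, 3.5.
h(1.75) = 1.6, h(2) = 1.5, h(2.25) = 24/17, h(3) = 1.2, h(3.25) = 8/7, h(3.5) = 12/11.
Sum = Σ Δs_i · h(s_i).
Sum ≈ 2.58638.

2.58638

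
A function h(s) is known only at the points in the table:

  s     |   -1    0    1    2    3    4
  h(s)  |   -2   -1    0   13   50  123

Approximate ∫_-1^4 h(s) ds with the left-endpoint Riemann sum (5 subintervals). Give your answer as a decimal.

60

Δs = 1.
Sum = 1·[(-2) + (-1) + 0 + 13 + 50] = 60.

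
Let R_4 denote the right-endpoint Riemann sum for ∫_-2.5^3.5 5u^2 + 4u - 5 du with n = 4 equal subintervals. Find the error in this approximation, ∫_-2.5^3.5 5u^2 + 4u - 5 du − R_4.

-51.75

Exact integral: ∫_-2.5^3.5 f(u) du = 79.5.
R_4 = 131.25.
Error = 79.5 − 131.25 = -51.75.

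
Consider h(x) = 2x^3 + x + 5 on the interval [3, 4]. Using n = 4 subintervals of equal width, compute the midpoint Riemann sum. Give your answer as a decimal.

95.890625

Δx = (4 − 3)/4 = 0.25.
Midpoints: 3.125, 3.375, 3.625, 3.875.
h(3.125) = 69.16015625, h(3.375) = 85.26171875, h(3.625) = 103.89453125, h(3.875) = 125.24609375.
Sum = Δx · [h(3.125) + h(3.375) + h(3.625) + h(3.875)].
Sum = 95.890625.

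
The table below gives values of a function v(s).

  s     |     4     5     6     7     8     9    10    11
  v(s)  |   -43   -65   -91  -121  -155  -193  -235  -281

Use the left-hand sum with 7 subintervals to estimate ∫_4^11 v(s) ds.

-903

Δs = 1.
Sum = 1·[(-43) + (-65) + (-91) + (-121) + (-155) + (-193) + (-235)] = -903.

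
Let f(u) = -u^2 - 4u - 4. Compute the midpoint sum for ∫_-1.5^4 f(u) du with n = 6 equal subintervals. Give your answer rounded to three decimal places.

-71.573

Δu = (4 − (-1.5))/6 = 11/12.
Midpoints: -25/24, -0.125, 19/24, 41/24, 2.625, 85/24.
f(-25/24) = -529/576, f(-0.125) = -3.515625, f(19/24) = -4489/576, f(41/24) = -7921/576, f(2.625) = -21.390625, f(85/24) = -17689/576.
Sum = Δu · [f(-25/24) + f(-0.125) + f(19/24) + ...].
Sum ≈ -71.573.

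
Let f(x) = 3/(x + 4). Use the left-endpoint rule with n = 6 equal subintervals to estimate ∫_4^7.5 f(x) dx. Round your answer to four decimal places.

Δx = (7.5 − 4)/6 = 7/12.
Left endpoints: 4, 55/12, 31/6, 5.75, 19/3, 83/12.
f(4) = 0.375, f(55/12) = 36/103, f(31/6) = 18/55, f(5.75) = 4/13, f(19/3) = 9/31, f(83/12) = 36/131.
Sum = Δx · [f(4) + f(55/12) + f(31/6) + ...].
Sum ≈ 1.1227.

1.1227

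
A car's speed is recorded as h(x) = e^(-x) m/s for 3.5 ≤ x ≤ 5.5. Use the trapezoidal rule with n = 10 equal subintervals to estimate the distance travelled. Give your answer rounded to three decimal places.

0.026

Δx = (5.5 − 3.5)/10 = 0.2.
h(3.5) ≈ 0.030, h(3.7) ≈ 0.025, h(3.9) ≈ 0.020, h(4.1) ≈ 0.017, h(4.3) ≈ 0.014, h(4.5) ≈ 0.011, h(4.7) ≈ 0.009, h(4.9) ≈ 0.007, h(5.1) ≈ 0.006, h(5.3) ≈ 0.005, h(5.5) ≈ 0.004.
T_10 = (Δx/2)·[h(x_0) + 2h(x_1) + ... + 2h(x_{9}) + h(x_10)].
Sum ≈ 0.026.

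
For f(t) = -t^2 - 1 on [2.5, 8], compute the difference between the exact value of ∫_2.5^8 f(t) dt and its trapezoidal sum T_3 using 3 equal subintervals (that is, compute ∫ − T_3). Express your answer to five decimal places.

3.08102

Exact integral: ∫_2.5^8 f(t) dt ≈ -170.9583333.
T_3 ≈ -174.0393519.
Error ≈ -170.9583333 − (-174.0393519) ≈ 3.08102.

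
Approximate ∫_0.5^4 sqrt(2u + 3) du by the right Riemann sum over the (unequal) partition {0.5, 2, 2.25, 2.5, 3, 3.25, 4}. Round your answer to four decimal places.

10.1184

Subinterval widths: 1.5, 0.25, 0.25, 0.5, 0.25, 0.75.
Right endpoints: 2, 2.25, 2.5, 3, 3.25, 4.
f(2) ≈ 2.6458, f(2.25) ≈ 2.7386, f(2.5) ≈ 2.8284, f(3) ≈ 3.0000, f(3.25) ≈ 3.0822, f(4) ≈ 3.3166.
Sum = Σ Δu_i · f(u_i).
Sum ≈ 10.1184.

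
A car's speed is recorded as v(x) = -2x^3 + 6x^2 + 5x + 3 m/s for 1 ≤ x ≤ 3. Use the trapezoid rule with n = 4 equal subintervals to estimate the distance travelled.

37.5

Δx = (3 − 1)/4 = 0.5.
v(1) = 12, v(1.5) = 17.25, v(2) = 21, v(2.5) = 21.75, v(3) = 18.
T_4 = (Δx/2)·[v(x_0) + 2v(x_1) + 2v(x_2) + 2v(x_3) + v(x_4)].
Sum = 37.5.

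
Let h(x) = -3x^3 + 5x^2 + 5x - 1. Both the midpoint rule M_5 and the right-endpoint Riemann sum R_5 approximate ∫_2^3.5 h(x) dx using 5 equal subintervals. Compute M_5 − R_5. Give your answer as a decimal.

M_5 = -23.0746875.
R_5 = -32.1225.
M_5 − R_5 = 9.0478125.

9.0478125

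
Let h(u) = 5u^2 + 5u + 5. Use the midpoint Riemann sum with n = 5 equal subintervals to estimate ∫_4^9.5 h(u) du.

1532.64375

Δu = (9.5 − 4)/5 = 1.1.
Midpoints: 4.55, 5.65, 6.75, 7.85, 8.95.
h(4.55) = 131.2625, h(5.65) = 192.8625, h(6.75) = 266.5625, h(7.85) = 352.3625, h(8.95) = 450.2625.
Sum = Δu · [h(4.55) + h(5.65) + h(6.75) + h(7.85) + h(8.95)].
Sum = 1532.64375.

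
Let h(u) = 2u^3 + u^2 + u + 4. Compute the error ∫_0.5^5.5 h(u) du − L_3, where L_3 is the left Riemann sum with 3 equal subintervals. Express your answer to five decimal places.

Exact integral: ∫_0.5^5.5 h(u) du ≈ 547.9166667.
L_3 ≈ 285.6481481.
Error ≈ 547.9166667 − 285.6481481 ≈ 262.26852.

262.26852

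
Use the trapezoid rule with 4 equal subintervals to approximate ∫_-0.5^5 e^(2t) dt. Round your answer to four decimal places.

Δt = (5 − (-0.5))/4 = 1.375.
f(-0.5) ≈ 0.3679, f(0.875) ≈ 5.7546, f(2.25) ≈ 90.0171, f(3.625) ≈ 1408.1048, f(5) ≈ 22026.4658.
T_4 = (Δt/2)·[f(t_0) + 2f(t_1) + 2f(t_2) + 2f(t_3) + f(t_4)].
Sum ≈ 17211.2785.

17211.2785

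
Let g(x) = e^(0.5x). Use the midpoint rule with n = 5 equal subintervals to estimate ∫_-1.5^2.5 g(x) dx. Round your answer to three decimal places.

5.996

Δx = (2.5 − (-1.5))/5 = 0.8.
Midpoints: -1.1, -0.3, 0.5, 1.3, 2.1.
g(-1.1) ≈ 0.577, g(-0.3) ≈ 0.861, g(0.5) ≈ 1.284, g(1.3) ≈ 1.916, g(2.1) ≈ 2.858.
Sum = Δx · [g(-1.1) + g(-0.3) + g(0.5) + g(1.3) + g(2.1)].
Sum ≈ 5.996.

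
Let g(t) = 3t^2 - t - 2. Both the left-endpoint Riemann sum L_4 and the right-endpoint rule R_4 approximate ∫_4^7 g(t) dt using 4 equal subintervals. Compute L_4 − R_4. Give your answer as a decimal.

L_4 = 221.34375.
R_4 = 293.34375.
L_4 − R_4 = -72.

-72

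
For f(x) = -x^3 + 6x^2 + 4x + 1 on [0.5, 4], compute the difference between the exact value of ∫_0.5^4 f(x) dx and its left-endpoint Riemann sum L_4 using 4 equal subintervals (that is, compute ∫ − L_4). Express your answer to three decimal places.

Exact integral: ∫_0.5^4 f(x) dx = 98.765625.
L_4 ≈ 78.90723.
Error ≈ 98.765625 − 78.90723 ≈ 19.858.

19.858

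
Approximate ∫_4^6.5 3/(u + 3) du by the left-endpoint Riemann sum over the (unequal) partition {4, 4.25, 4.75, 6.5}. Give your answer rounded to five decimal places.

Subinterval widths: 0.25, 0.5, 1.75.
Left endpoints: 4, 4.25, 4.75.
f(4) = 3/7, f(4.25) = 12/29, f(4.75) = 12/31.
Sum = Σ Δu_i · f(u_i).
Sum ≈ 0.99146.

0.99146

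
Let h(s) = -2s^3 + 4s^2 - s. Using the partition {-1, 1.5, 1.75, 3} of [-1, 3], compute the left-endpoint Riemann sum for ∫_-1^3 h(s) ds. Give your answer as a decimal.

Subinterval widths: 2.5, 0.25, 1.25.
Left endpoints: -1, 1.5, 1.75.
h(-1) = 7, h(1.5) = 0.75, h(1.75) = -0.21875.
Sum = Σ Δs_i · h(s_i).
Sum = 17.4140625.

17.4140625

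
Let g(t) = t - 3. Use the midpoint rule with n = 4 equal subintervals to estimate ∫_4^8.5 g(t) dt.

14.625

Δt = (8.5 − 4)/4 = 1.125.
Midpoints: 4.5625, 5.6875, 6.8125, 7.9375.
g(4.5625) = 1.5625, g(5.6875) = 2.6875, g(6.8125) = 3.8125, g(7.9375) = 4.9375.
Sum = Δt · [g(4.5625) + g(5.6875) + g(6.8125) + g(7.9375)].
Sum = 14.625.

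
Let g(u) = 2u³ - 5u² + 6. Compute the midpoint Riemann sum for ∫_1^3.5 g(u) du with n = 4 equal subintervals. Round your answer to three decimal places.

Δu = (3.5 − 1)/4 = 0.625.
Midpoints: 1.3125, 1.9375, 2.5625, 3.1875.
g(1.3125) = 3909/2048, g(1.9375) = 3639/2048, g(2.5625) = 13969/2048, g(3.1875) = 40899/2048.
Sum = Δu · [g(1.3125) + g(1.9375) + g(2.5625) + g(3.1875)].
Sum ≈ 19.048.

19.048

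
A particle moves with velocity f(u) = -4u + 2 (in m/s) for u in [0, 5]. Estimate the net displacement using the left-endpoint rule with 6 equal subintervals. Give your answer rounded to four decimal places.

-31.6667

Δu = (5 − 0)/6 = 5/6.
Left endpoints: 0, 5/6, 5/3, 2.5, 10/3, 25/6.
f(0) = 2, f(5/6) = -4/3, f(5/3) = -14/3, f(2.5) = -8, f(10/3) = -34/3, f(25/6) = -44/3.
Sum = Δu · [f(0) + f(5/6) + f(5/3) + ...].
Sum ≈ -31.6667.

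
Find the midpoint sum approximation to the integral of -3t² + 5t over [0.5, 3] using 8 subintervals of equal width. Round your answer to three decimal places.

-4.939

Δt = (3 − 0.5)/8 = 0.3125.
Midpoints: 0.65625, 0.96875, 1.28125, 1.59375, 1.90625, 2.21875, 2.53125, 2.84375.
f(0.65625) = 2037/1024, f(0.96875) = 2077/1024, f(1.28125) = 1517/1024, f(1.59375) = 357/1024, f(1.90625) = -1403/1024, f(2.21875) = -3763/1024, f(2.53125) = -6723/1024, f(2.84375) = -10283/1024.
Sum = Δt · [f(0.65625) + f(0.96875) + f(1.28125) + ...].
Sum ≈ -4.939.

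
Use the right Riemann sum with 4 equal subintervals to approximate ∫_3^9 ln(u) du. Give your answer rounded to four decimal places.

11.2619

Δu = (9 − 3)/4 = 1.5.
Right endpoints: 4.5, 6, 7.5, 9.
f(4.5) ≈ 1.5041, f(6) ≈ 1.7918, f(7.5) ≈ 2.0149, f(9) ≈ 2.1972.
Sum = Δu · [f(4.5) + f(6) + f(7.5) + f(9)].
Sum ≈ 11.2619.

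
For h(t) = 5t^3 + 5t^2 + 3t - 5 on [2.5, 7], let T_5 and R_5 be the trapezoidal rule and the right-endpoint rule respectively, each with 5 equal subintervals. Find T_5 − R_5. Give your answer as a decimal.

T_5 = 3585.99375.
R_5 = 4424.85.
T_5 − R_5 = -838.85625.

-838.85625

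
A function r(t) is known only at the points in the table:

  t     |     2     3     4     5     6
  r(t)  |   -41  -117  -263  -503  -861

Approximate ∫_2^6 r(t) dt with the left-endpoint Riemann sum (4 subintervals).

Δt = 1.
Sum = 1·[(-41) + (-117) + (-263) + (-503)] = -924.

-924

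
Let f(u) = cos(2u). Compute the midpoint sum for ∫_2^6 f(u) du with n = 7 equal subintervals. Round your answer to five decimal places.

0.11634

Δu = (6 − 2)/7 = 4/7.
Midpoints: 16/7, 20/7, 24/7, 4, 32/7, 36/7, 40/7.
f(16/7) ≈ -0.14049, f(20/7) ≈ 0.84249, f(24/7) ≈ 0.83976, f(4) ≈ -0.14550, f(32/7) ≈ -0.96052, f(36/7) ≈ -0.65173, f(40/7) ≈ 0.41959.
Sum = Δu · [f(16/7) + f(20/7) + f(24/7) + ...].
Sum ≈ 0.11634.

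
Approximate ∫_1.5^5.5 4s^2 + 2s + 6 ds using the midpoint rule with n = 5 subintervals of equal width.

Δs = (5.5 − 1.5)/5 = 0.8.
Midpoints: 1.9, 2.7, 3.5, 4.3, 5.1.
f(1.9) = 24.24, f(2.7) = 40.56, f(3.5) = 62, f(4.3) = 88.56, f(5.1) = 120.24.
Sum = Δs · [f(1.9) + f(2.7) + f(3.5) + f(4.3) + f(5.1)].
Sum = 268.48.

268.48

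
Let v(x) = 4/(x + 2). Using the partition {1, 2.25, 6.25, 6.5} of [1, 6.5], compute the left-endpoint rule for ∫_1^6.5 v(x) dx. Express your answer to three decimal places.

5.553

Subinterval widths: 1.25, 4, 0.25.
Left endpoints: 1, 2.25, 6.25.
v(1) = 4/3, v(2.25) = 16/17, v(6.25) = 16/33.
Sum = Σ Δx_i · v(x_i).
Sum ≈ 5.553.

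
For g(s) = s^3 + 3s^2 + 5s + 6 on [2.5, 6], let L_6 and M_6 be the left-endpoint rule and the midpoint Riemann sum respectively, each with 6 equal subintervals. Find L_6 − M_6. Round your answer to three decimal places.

L_6 ≈ 523.53255.
M_6 ≈ 608.42122.
L_6 − M_6 ≈ -84.889.

-84.889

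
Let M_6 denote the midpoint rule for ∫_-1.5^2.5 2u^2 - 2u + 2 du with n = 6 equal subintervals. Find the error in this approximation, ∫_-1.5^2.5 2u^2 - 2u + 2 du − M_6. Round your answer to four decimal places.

0.2963

Exact integral: ∫_-1.5^2.5 f(u) du ≈ 16.666667.
M_6 ≈ 16.370370.
Error ≈ 16.666667 − 16.370370 ≈ 0.2963.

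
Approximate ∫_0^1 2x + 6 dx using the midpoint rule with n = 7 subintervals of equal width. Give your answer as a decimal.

Δx = (1 − 0)/7 = 1/7.
Midpoints: 1/14, 3/14, 5/14, 0.5, 9/14, 11/14, 13/14.
f(1/14) = 43/7, f(3/14) = 45/7, f(5/14) = 47/7, f(0.5) = 7, f(9/14) = 51/7, f(11/14) = 53/7, f(13/14) = 55/7.
Sum = Δx · [f(1/14) + f(3/14) + f(5/14) + ...].
Sum = 7.

7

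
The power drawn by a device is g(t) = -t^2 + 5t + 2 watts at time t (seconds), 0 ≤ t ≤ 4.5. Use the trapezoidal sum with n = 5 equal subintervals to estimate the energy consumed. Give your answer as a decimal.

Δt = (4.5 − 0)/5 = 0.9.
g(0) = 2, g(0.9) = 5.69, g(1.8) = 7.76, g(2.7) = 8.21, g(3.6) = 7.04, g(4.5) = 4.25.
T_5 = (Δt/2)·[g(t_0) + 2g(t_1) + ... + 2g(t_{4}) + g(t_5)].
Sum = 28.6425.

28.6425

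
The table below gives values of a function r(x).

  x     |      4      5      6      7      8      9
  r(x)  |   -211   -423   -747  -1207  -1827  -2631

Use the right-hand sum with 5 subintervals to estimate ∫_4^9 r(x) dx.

-6835

Δx = 1.
Sum = 1·[(-423) + (-747) + (-1207) + (-1827) + (-2631)] = -6835.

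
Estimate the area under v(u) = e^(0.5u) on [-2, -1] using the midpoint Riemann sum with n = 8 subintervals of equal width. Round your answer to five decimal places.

Δu = (-1 − (-2))/8 = 0.125.
Midpoints: -1.9375, -1.8125, -1.6875, -1.5625, -1.4375, -1.3125, -1.1875, -1.0625.
v(-1.9375) ≈ 0.37956, v(-1.8125) ≈ 0.40404, v(-1.6875) ≈ 0.43009, v(-1.5625) ≈ 0.45783, v(-1.4375) ≈ 0.48736, v(-1.3125) ≈ 0.51879, v(-1.1875) ≈ 0.55225, v(-1.0625) ≈ 0.58787.
Sum = Δu · [v(-1.9375) + v(-1.8125) + v(-1.6875) + ...].
Sum ≈ 0.47722.

0.47722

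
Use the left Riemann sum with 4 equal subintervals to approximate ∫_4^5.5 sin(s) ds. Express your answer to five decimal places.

-1.35592

Δs = (5.5 − 4)/4 = 0.375.
Left endpoints: 4, 4.375, 4.75, 5.125.
f(4) ≈ -0.75680, f(4.375) ≈ -0.94362, f(4.75) ≈ -0.99929, f(5.125) ≈ -0.91608.
Sum = Δs · [f(4) + f(4.375) + f(4.75) + f(5.125)].
Sum ≈ -1.35592.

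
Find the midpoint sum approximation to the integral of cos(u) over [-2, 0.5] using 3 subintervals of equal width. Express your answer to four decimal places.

1.4297

Δu = (0.5 − (-2))/3 = 5/6.
Midpoints: -19/12, -0.75, 1/12.
f(-19/12) ≈ -0.0125, f(-0.75) ≈ 0.7317, f(1/12) ≈ 0.9965.
Sum = Δu · [f(-19/12) + f(-0.75) + f(1/12)].
Sum ≈ 1.4297.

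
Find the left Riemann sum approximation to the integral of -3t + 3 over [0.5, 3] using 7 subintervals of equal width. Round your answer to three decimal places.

Δt = (3 − 0.5)/7 = 5/14.
Left endpoints: 0.5, 6/7, 17/14, 11/7, 27/14, 16/7, 37/14.
f(0.5) = 1.5, f(6/7) = 3/7, f(17/14) = -9/14, f(11/7) = -12/7, f(27/14) = -39/14, f(16/7) = -27/7, f(37/14) = -69/14.
Sum = Δt · [f(0.5) + f(6/7) + f(17/14) + ...].
Sum ≈ -4.286.

-4.286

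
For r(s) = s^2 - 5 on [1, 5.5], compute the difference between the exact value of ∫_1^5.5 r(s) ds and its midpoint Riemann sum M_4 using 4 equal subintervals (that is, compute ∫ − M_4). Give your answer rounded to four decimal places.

0.4746

Exact integral: ∫_1^5.5 r(s) ds = 32.625.
M_4 ≈ 32.150391.
Error ≈ 32.625 − 32.150391 ≈ 0.4746.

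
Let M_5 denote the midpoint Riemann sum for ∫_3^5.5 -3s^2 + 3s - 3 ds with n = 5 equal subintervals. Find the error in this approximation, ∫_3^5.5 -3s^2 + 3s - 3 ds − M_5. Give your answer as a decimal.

-0.15625

Exact integral: ∫_3^5.5 f(s) ds = -115.
M_5 = -114.84375.
Error = -115 − (-114.84375) = -0.15625.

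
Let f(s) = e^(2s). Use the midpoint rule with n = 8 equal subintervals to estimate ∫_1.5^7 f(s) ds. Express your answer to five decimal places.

Δs = (7 − 1.5)/8 = 0.6875.
Midpoints: 1.84375, 2.53125, 3.21875, 3.90625, 4.59375, 5.28125, 5.96875, 6.65625.
f(1.84375) ≈ 39.94486, f(2.53125) ≈ 157.98499, f(3.21875) ≈ 624.84274, f(3.90625) ≈ 2471.30097, f(4.59375) ≈ 9774.18495, f(5.28125) ≈ 38657.65137, f(5.96875) ≈ 152893.97709, f(6.65625) ≈ 604707.40988.
Sum = Δs · [f(1.84375) + f(2.53125) + f(3.21875) + ...].
Sum ≈ 556412.51658.

556412.51658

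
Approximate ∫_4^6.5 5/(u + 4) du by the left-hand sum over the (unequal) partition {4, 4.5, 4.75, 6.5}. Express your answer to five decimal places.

1.45956

Subinterval widths: 0.5, 0.25, 1.75.
Left endpoints: 4, 4.5, 4.75.
f(4) = 0.625, f(4.5) = 10/17, f(4.75) = 4/7.
Sum = Σ Δu_i · f(u_i).
Sum ≈ 1.45956.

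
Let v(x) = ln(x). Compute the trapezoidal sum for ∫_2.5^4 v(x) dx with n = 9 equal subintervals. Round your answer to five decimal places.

Δx = (4 − 2.5)/9 = 1/6.
v(2.5) ≈ 0.91629, v(8/3) ≈ 0.98083, v(17/6) ≈ 1.04145, v(3) ≈ 1.09861, v(19/6) ≈ 1.15268, v(10/3) ≈ 1.20397, v(3.5) ≈ 1.25276, v(11/3) ≈ 1.29928, v(23/6) ≈ 1.34373, v(4) ≈ 1.38629.
T_9 = (Δx/2)·[v(x_0) + 2v(x_1) + ... + 2v(x_{8}) + v(x_9)].
Sum ≈ 1.75410.

1.75410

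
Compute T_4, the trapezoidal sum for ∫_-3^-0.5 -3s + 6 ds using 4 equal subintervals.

Δs = (-0.5 − (-3))/4 = 0.625.
f(-3) = 15, f(-2.375) = 13.125, f(-1.75) = 11.25, f(-1.125) = 9.375, f(-0.5) = 7.5.
T_4 = (Δs/2)·[f(s_0) + 2f(s_1) + 2f(s_2) + 2f(s_3) + f(s_4)].
Sum = 28.125.

28.125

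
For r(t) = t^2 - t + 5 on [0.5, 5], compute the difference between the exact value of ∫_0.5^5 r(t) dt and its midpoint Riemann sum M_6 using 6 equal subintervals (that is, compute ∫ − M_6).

Exact integral: ∫_0.5^5 r(t) dt = 51.75.
M_6 = 51.5390625.
Error = 51.75 − 51.5390625 = 0.2109375.

0.2109375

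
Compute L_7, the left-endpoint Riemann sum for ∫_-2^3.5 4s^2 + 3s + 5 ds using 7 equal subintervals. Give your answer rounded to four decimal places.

90.5255

Δs = (3.5 − (-2))/7 = 11/14.
Left endpoints: -2, -17/14, -3/7, 5/14, 8/7, 27/14, 19/7.
f(-2) = 15, f(-17/14) = 711/98, f(-3/7) = 218/49, f(5/14) = 645/98, f(8/7) = 669/49, f(27/14) = 2515/98, f(19/7) = 2088/49.
Sum = Δs · [f(-2) + f(-17/14) + f(-3/7) + ...].
Sum ≈ 90.5255.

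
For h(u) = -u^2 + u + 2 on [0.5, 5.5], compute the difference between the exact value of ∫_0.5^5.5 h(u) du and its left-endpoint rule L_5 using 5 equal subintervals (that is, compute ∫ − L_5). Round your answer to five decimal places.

Exact integral: ∫_0.5^5.5 h(u) du ≈ -30.4166667.
L_5 = -18.75.
Error ≈ -30.4166667 − (-18.75) ≈ -11.66667.

-11.66667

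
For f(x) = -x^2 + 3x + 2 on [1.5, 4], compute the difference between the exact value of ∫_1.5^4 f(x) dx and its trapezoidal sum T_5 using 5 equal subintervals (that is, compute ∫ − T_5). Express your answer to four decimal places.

0.1042

Exact integral: ∫_1.5^4 f(x) dx ≈ 5.416667.
T_5 = 5.3125.
Error ≈ 5.416667 − 5.3125 ≈ 0.1042.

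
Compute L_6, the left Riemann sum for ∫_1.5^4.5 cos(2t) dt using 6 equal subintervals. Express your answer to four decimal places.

0.1043

Δt = (4.5 − 1.5)/6 = 0.5.
Left endpoints: 1.5, 2, 2.5, 3, 3.5, 4.
f(1.5) ≈ -0.9900, f(2) ≈ -0.6536, f(2.5) ≈ 0.2837, f(3) ≈ 0.9602, f(3.5) ≈ 0.7539, f(4) ≈ -0.1455.
Sum = Δt · [f(1.5) + f(2) + f(2.5) + ...].
Sum ≈ 0.1043.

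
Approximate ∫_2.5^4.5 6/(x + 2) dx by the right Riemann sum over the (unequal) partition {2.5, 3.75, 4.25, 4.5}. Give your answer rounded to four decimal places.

2.0151

Subinterval widths: 1.25, 0.5, 0.25.
Right endpoints: 3.75, 4.25, 4.5.
f(3.75) = 24/23, f(4.25) = 0.96, f(4.5) = 12/13.
Sum = Σ Δx_i · f(x_i).
Sum ≈ 2.0151.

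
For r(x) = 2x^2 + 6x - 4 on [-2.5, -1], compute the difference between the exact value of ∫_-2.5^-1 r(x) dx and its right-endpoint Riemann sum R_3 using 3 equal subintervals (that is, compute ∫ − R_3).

Exact integral: ∫_-2.5^-1 r(x) dx = -12.
R_3 = -12.25.
Error = -12 − (-12.25) = 0.25.

0.25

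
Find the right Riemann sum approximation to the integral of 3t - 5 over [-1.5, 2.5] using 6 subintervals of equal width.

-10

Δt = (2.5 − (-1.5))/6 = 2/3.
Right endpoints: -5/6, -1/6, 0.5, 7/6, 11/6, 2.5.
f(-5/6) = -7.5, f(-1/6) = -5.5, f(0.5) = -3.5, f(7/6) = -1.5, f(11/6) = 0.5, f(2.5) = 2.5.
Sum = Δt · [f(-5/6) + f(-1/6) + f(0.5) + ...].
Sum = -10.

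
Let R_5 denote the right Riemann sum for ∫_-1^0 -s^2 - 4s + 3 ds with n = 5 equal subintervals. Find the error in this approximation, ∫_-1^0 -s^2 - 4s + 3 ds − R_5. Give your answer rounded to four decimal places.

0.3067

Exact integral: ∫_-1^0 f(s) ds ≈ 4.666667.
R_5 = 4.36.
Error ≈ 4.666667 − 4.36 ≈ 0.3067.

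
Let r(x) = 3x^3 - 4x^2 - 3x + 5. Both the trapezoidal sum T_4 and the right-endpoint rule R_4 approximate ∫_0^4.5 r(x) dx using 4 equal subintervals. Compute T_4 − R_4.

T_4 ≈ 193.5966797.
R_4 ≈ 294.2138672.
T_4 − R_4 = -100.6171875.

-100.6171875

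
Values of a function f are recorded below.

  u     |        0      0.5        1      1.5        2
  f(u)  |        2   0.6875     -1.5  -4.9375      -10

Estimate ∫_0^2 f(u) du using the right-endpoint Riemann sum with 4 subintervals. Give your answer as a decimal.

Δu = 0.5.
Sum = 0.5·[0.6875 + (-1.5) + (-4.9375) + (-10)] = -7.875.

-7.875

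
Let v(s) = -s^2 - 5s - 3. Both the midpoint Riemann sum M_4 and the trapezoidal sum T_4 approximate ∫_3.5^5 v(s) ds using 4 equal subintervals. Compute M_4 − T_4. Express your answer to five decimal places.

M_4 ≈ -63.7324219.
T_4 = -63.78515625.
M_4 − T_4 ≈ 0.05273.

0.05273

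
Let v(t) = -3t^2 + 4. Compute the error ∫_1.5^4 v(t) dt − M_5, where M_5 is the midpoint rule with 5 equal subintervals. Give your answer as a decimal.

-0.15625

Exact integral: ∫_1.5^4 v(t) dt = -50.625.
M_5 = -50.46875.
Error = -50.625 − (-50.46875) = -0.15625.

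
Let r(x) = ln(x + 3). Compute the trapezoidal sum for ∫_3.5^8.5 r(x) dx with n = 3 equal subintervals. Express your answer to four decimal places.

Δx = (8.5 − 3.5)/3 = 5/3.
r(3.5) ≈ 1.8718, r(31/6) ≈ 2.1001, r(41/6) ≈ 2.2858, r(8.5) ≈ 2.4423.
T_3 = (Δx/2)·[r(x_0) + 2r(x_1) + 2r(x_2) + r(x_3)].
Sum ≈ 10.9049.

10.9049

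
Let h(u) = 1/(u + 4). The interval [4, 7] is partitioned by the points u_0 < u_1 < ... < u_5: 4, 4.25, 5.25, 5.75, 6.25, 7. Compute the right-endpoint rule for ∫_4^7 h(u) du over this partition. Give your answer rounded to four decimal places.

Subinterval widths: 0.25, 1, 0.5, 0.5, 0.75.
Right endpoints: 4.25, 5.25, 5.75, 6.25, 7.
h(4.25) = 4/33, h(5.25) = 4/37, h(5.75) = 4/39, h(6.25) = 4/41, h(7) = 1/11.
Sum = Σ Δu_i · h(u_i).
Sum ≈ 0.3067.

0.3067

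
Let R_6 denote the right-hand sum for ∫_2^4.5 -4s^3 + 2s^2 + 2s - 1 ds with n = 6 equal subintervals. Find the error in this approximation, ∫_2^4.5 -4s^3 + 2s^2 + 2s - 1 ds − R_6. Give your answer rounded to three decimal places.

Exact integral: ∫_2^4.5 f(s) ds ≈ -324.89583.
R_6 ≈ -389.03067.
Error ≈ -324.89583 − (-389.03067) ≈ 64.135.

64.135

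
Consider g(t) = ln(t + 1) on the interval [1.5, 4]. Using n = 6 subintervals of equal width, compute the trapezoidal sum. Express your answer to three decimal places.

Δt = (4 − 1.5)/6 = 5/12.
g(1.5) ≈ 0.916, g(23/12) ≈ 1.070, g(7/3) ≈ 1.204, g(2.75) ≈ 1.322, g(19/6) ≈ 1.427, g(43/12) ≈ 1.522, g(4) ≈ 1.609.
T_6 = (Δt/2)·[g(t_0) + 2g(t_1) + ... + 2g(t_{5}) + g(t_6)].
Sum ≈ 3.254.

3.254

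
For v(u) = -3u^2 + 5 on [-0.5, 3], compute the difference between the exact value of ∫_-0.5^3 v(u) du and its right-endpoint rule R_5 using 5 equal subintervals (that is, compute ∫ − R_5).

Exact integral: ∫_-0.5^3 v(u) du = -9.625.
R_5 = -19.67.
Error = -9.625 − (-19.67) = 10.045.

10.045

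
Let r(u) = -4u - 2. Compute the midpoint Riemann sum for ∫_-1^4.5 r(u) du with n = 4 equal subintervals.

Δu = (4.5 − (-1))/4 = 1.375.
Midpoints: -0.3125, 1.0625, 2.4375, 3.8125.
r(-0.3125) = -0.75, r(1.0625) = -6.25, r(2.4375) = -11.75, r(3.8125) = -17.25.
Sum = Δu · [r(-0.3125) + r(1.0625) + r(2.4375) + r(3.8125)].
Sum = -49.5.

-49.5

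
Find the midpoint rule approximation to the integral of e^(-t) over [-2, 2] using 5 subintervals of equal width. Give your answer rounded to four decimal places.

Δt = (2 − (-2))/5 = 0.8.
Midpoints: -1.6, -0.8, 0, 0.8, 1.6.
f(-1.6) ≈ 4.9530, f(-0.8) ≈ 2.2255, f(0) ≈ 1.0000, f(0.8) ≈ 0.4493, f(1.6) ≈ 0.2019.
Sum = Δt · [f(-1.6) + f(-0.8) + f(0) + f(0.8) + f(1.6)].
Sum ≈ 7.0638.

7.0638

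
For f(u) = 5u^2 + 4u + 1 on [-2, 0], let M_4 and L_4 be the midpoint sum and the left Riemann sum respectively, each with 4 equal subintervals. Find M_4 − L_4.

-3.625

M_4 = 7.125.
L_4 = 10.75.
M_4 − L_4 = -3.625.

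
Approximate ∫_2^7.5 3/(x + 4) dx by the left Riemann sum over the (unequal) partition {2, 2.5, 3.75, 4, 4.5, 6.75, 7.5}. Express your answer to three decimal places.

2.115

Subinterval widths: 0.5, 1.25, 0.25, 0.5, 2.25, 0.75.
Left endpoints: 2, 2.5, 3.75, 4, 4.5, 6.75.
f(2) = 0.5, f(2.5) = 6/13, f(3.75) = 12/31, f(4) = 0.375, f(4.5) = 6/17, f(6.75) = 12/43.
Sum = Σ Δx_i · f(x_i).
Sum ≈ 2.115.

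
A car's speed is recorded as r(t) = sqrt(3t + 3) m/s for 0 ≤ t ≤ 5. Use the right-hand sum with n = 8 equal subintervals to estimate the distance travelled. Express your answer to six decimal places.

Δt = (5 − 0)/8 = 0.625.
Right endpoints: 0.625, 1.25, 1.875, 2.5, 3.125, 3.75, 4.375, 5.
r(0.625) ≈ 2.207940, r(1.25) ≈ 2.598076, r(1.875) ≈ 2.936835, r(2.5) ≈ 3.240370, r(3.125) ≈ 3.517812, r(3.75) ≈ 3.774917, r(4.375) ≈ 4.015595, r(5) ≈ 4.242641.
Sum = Δt · [r(0.625) + r(1.25) + r(1.875) + ...].
Sum ≈ 16.583866.

16.583866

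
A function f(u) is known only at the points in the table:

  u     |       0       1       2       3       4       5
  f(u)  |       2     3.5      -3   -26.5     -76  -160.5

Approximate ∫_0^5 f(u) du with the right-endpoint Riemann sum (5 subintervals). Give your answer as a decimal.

-262.5

Δu = 1.
Sum = 1·[3.5 + (-3) + (-26.5) + (-76) + (-160.5)] = -262.5.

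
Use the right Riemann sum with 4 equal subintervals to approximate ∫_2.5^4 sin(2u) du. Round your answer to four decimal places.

Δu = (4 − 2.5)/4 = 0.375.
Right endpoints: 2.875, 3.25, 3.625, 4.
f(2.875) ≈ -0.5083, f(3.25) ≈ 0.2151, f(3.625) ≈ 0.8231, f(4) ≈ 0.9894.
Sum = Δu · [f(2.875) + f(3.25) + f(3.625) + f(4)].
Sum ≈ 0.5697.

0.5697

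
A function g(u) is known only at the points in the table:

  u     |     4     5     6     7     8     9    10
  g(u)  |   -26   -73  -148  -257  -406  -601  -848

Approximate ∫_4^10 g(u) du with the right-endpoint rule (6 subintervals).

-2333

Δu = 1.
Sum = 1·[(-73) + (-148) + (-257) + (-406) + (-601) + (-848)] = -2333.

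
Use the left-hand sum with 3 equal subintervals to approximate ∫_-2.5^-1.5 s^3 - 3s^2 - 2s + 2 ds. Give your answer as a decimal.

-18.625

Δs = (-1.5 − (-2.5))/3 = 1/3.
Left endpoints: -2.5, -13/6, -11/6.
f(-2.5) = -27.375, f(-13/6) = -3871/216, f(-11/6) = -2285/216.
Sum = Δs · [f(-2.5) + f(-13/6) + f(-11/6)].
Sum = -18.625.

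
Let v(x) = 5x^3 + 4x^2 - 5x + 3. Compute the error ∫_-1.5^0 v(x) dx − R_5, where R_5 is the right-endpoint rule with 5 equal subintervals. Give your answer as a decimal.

Exact integral: ∫_-1.5^0 v(x) dx = 8.296875.
R_5 = 8.19.
Error = 8.296875 − 8.19 = 0.106875.

0.106875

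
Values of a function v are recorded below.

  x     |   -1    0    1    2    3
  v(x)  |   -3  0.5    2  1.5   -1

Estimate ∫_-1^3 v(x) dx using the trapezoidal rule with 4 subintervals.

2

Δx = 1.
T_4 = (1/2)·[(-3) + 2·0.5 + 2·2 + 2·1.5 + (-1)] = 2.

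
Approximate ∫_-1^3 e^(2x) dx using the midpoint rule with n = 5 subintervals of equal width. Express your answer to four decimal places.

181.6420

Δx = (3 − (-1))/5 = 0.8.
Midpoints: -0.6, 0.2, 1, 1.8, 2.6.
f(-0.6) ≈ 0.3012, f(0.2) ≈ 1.4918, f(1) ≈ 7.3891, f(1.8) ≈ 36.5982, f(2.6) ≈ 181.2722.
Sum = Δx · [f(-0.6) + f(0.2) + f(1) + f(1.8) + f(2.6)].
Sum ≈ 181.6420.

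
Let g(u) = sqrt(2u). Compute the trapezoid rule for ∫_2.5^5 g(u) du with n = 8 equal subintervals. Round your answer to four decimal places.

Δu = (5 − 2.5)/8 = 0.3125.
g(2.5) ≈ 2.2361, g(2.8125) ≈ 2.3717, g(3.125) ≈ 2.5000, g(3.4375) ≈ 2.6220, g(3.75) ≈ 2.7386, g(4.0625) ≈ 2.8504, g(4.375) ≈ 2.9580, g(4.6875) ≈ 3.0619, g(5) ≈ 3.1623.
T_8 = (Δu/2)·[g(u_0) + 2g(u_1) + ... + 2g(u_{7}) + g(u_8)].
Sum ≈ 6.8131.

6.8131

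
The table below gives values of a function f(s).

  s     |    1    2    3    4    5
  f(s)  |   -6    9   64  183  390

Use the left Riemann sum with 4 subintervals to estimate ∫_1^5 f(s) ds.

Δs = 1.
Sum = 1·[(-6) + 9 + 64 + 183] = 250.

250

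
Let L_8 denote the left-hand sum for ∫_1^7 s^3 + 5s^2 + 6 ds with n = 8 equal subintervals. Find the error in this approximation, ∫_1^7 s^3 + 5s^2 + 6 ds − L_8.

Exact integral: ∫_1^7 f(s) ds = 1206.
L_8 = 997.3125.
Error = 1206 − 997.3125 = 208.6875.

208.6875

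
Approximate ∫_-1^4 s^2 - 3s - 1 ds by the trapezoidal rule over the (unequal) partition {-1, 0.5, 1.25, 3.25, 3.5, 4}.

Subinterval widths: 1.5, 0.75, 2, 0.25, 0.5.
f(-1) = 3, f(0.5) = -2.25, f(1.25) = -3.1875, f(3.25) = -0.1875, f(3.5) = 0.75, f(4) = 3.
On each subinterval the trapezoid contributes (Δs_i/2)·[f(s_{i-1}) + f(s_i)].
Sum = -3.84375.

-3.84375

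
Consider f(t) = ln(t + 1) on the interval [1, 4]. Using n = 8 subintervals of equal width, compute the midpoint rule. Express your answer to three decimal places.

3.663

Δt = (4 − 1)/8 = 0.375.
Midpoints: 1.1875, 1.5625, 1.9375, 2.3125, 2.6875, 3.0625, 3.4375, 3.8125.
f(1.1875) ≈ 0.783, f(1.5625) ≈ 0.941, f(1.9375) ≈ 1.078, f(2.3125) ≈ 1.198, f(2.6875) ≈ 1.305, f(3.0625) ≈ 1.402, f(3.4375) ≈ 1.490, f(3.8125) ≈ 1.571.
Sum = Δt · [f(1.1875) + f(1.5625) + f(1.9375) + ...].
Sum ≈ 3.663.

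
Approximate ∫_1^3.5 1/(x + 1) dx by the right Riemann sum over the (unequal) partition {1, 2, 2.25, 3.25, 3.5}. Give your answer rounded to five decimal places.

0.70111

Subinterval widths: 1, 0.25, 1, 0.25.
Right endpoints: 2, 2.25, 3.25, 3.5.
f(2) = 1/3, f(2.25) = 4/13, f(3.25) = 4/17, f(3.5) = 2/9.
Sum = Σ Δx_i · f(x_i).
Sum ≈ 0.70111.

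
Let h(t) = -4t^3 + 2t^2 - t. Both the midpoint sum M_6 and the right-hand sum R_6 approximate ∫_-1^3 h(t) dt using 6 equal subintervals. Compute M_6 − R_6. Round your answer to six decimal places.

37.777778

M_6 ≈ -63.85185185.
R_6 ≈ -101.62962963.
M_6 − R_6 ≈ 37.777778.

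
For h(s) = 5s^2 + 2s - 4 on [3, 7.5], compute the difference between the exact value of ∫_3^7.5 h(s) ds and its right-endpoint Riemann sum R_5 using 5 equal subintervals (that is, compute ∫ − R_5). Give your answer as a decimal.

Exact integral: ∫_3^7.5 h(s) ds = 687.375.
R_5 = 800.775.
Error = 687.375 − 800.775 = -113.4.

-113.4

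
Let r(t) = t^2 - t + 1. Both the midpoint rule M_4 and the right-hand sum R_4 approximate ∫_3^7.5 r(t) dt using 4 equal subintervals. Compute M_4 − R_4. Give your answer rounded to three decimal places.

-25.471

M_4 ≈ 112.02539.
R_4 = 137.49609375.
M_4 − R_4 ≈ -25.471.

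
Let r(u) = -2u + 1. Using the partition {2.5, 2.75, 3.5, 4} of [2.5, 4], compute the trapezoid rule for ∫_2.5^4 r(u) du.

-8.25

Subinterval widths: 0.25, 0.75, 0.5.
r(2.5) = -4, r(2.75) = -4.5, r(3.5) = -6, r(4) = -7.
On each subinterval the trapezoid contributes (Δu_i/2)·[r(u_{i-1}) + r(u_i)].
Sum = -8.25.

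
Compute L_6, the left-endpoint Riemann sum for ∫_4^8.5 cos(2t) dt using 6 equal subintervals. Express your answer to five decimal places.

Δt = (8.5 − 4)/6 = 0.75.
Left endpoints: 4, 4.75, 5.5, 6.25, 7, 7.75.
f(4) ≈ -0.14550, f(4.75) ≈ -0.99717, f(5.5) ≈ 0.00443, f(6.25) ≈ 0.99780, f(7) ≈ 0.13674, f(7.75) ≈ -0.97845.
Sum = Δt · [f(4) + f(4.75) + f(5.5) + ...].
Sum ≈ -0.73662.

-0.73662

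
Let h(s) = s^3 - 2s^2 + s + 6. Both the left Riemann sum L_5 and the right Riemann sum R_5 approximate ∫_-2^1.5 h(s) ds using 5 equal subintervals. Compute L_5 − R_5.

-12.8625

L_5 = 2.59.
R_5 = 15.4525.
L_5 − R_5 = -12.8625.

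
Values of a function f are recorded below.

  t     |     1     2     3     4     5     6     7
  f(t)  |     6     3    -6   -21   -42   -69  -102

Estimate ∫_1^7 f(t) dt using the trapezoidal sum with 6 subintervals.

Δt = 1.
T_6 = (1/2)·[6 + 2·3 + 2·(-6) + 2·(-21) + 2·(-42) + 2·(-69) + (-102)] = -183.

-183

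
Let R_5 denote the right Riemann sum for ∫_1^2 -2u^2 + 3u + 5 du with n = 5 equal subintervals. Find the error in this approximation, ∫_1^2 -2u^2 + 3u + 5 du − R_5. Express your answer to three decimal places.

0.313

Exact integral: ∫_1^2 f(u) du ≈ 4.83333.
R_5 = 4.52.
Error ≈ 4.83333 − 4.52 ≈ 0.313.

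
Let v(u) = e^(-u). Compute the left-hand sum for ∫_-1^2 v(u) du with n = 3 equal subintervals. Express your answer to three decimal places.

Δu = (2 − (-1))/3 = 1.
Left endpoints: -1, 0, 1.
v(-1) ≈ 2.718, v(0) ≈ 1.000, v(1) ≈ 0.368.
Sum = Δu · [v(-1) + v(0) + v(1)].
Sum ≈ 4.086.

4.086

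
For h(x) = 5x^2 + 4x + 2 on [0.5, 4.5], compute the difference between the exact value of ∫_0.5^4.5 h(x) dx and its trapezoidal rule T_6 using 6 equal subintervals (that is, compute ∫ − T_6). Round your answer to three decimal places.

-1.481

Exact integral: ∫_0.5^4.5 h(x) dx ≈ 199.66667.
T_6 ≈ 201.14815.
Error ≈ 199.66667 − 201.14815 ≈ -1.481.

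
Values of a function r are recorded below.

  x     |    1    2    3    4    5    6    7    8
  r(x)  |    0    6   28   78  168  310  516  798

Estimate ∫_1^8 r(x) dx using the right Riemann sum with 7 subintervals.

Δx = 1.
Sum = 1·[6 + 28 + 78 + 168 + 310 + 516 + 798] = 1904.

1904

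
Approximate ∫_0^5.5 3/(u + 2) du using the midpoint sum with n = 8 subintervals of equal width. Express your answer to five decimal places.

Δu = (5.5 − 0)/8 = 0.6875.
Midpoints: 0.34375, 1.03125, 1.71875, 2.40625, 3.09375, 3.78125, 4.46875, 5.15625.
f(0.34375) = 1.28, f(1.03125) = 96/97, f(1.71875) = 96/119, f(2.40625) = 32/47, f(3.09375) = 96/163, f(3.78125) = 96/185, f(4.46875) = 32/69, f(5.15625) = 96/229.
Sum = Δu · [f(0.34375) + f(1.03125) + f(1.71875) + ...].
Sum ≈ 3.95183.

3.95183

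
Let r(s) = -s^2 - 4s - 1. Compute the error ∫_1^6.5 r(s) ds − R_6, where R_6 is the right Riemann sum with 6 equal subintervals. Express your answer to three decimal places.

29.760

Exact integral: ∫_1^6.5 r(s) ds ≈ -179.20833.
R_6 ≈ -208.96817.
Error ≈ -179.20833 − (-208.96817) ≈ 29.760.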